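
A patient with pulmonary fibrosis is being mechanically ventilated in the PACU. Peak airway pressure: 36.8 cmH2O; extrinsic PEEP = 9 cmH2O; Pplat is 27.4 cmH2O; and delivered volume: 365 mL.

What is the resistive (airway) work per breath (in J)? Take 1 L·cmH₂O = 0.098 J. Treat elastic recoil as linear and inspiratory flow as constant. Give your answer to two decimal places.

With constant inspiratory flow the resistive pressure is constant at PIP − Pplat = 36.8 − 27.4 = 9.4 cmH2O, so resistive work = 9.4 × 0.365 = 3.431 L·cmH2O.
× 0.098 J/(L·cmH2O) → 0.3362 J.

0.34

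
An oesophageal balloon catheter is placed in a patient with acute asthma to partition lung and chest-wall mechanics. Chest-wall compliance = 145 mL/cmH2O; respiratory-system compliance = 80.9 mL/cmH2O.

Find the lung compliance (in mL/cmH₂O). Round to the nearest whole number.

1/CL = 1/Crs − 1/Ccw.
1/CL = 1/80.9 − 1/145 = 0.005464.
CL = 183.02 mL/cmH2O.

183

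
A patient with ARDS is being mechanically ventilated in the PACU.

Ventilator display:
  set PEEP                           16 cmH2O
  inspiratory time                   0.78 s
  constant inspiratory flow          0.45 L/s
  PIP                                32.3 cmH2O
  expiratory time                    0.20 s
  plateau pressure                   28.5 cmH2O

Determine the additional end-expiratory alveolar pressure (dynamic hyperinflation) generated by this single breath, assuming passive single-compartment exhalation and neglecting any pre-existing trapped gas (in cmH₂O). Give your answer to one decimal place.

Vt = flow × Ti = 0.45 L/s × 0.78 s × 1000 mL/L = 351.0 mL.
R = (PIP − Pplat)/V̇ = (32.3 − 28.5) / 0.45 = 3.8/0.45 = 8.444 cmH2O·s/L.
C = Vt/(Pplat − PEEP) = 351.0 / (28.5 − 16) = 351.0/12.5 = 28.08 mL/cmH2O.
τ = R × C = 8.444 × 0.02808 L/cmH2O = 0.2371 s.
Fraction remaining = e^(−Te/τ) = e^(−0.20/0.2371) = 0.4302; trapped volume = 351.0 × 0.4302 = 151.0 mL.
Additional alveolar pressure from trapping ≈ V_trapped / C = 151.0 / 28.08 = 5.377 cmH2O.

5.4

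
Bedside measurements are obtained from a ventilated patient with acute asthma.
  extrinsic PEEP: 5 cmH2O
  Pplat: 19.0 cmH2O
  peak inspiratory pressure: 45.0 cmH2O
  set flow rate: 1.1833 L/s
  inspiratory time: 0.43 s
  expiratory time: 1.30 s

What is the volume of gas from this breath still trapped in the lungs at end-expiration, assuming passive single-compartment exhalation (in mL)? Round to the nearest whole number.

Vt = flow × Ti = 1.1833 L/s × 0.43 s × 1000 mL/L = 508.82 mL.
R = (PIP − Pplat)/V̇ = (45.0 − 19.0) / 1.1833 = 26.0/1.1833 = 21.972 cmH2O·s/L.
C = Vt/(Pplat − PEEP) = 508.82 / (19.0 − 5) = 508.82/14.0 = 36.344 mL/cmH2O.
τ = R × C = 21.972 × 0.03634 L/cmH2O = 0.7985 s.
Fraction remaining = e^(−Te/τ) = e^(−1.30/0.7985) = 0.1963.
Trapped volume = 508.82 × 0.1963 = 99.881 mL.

100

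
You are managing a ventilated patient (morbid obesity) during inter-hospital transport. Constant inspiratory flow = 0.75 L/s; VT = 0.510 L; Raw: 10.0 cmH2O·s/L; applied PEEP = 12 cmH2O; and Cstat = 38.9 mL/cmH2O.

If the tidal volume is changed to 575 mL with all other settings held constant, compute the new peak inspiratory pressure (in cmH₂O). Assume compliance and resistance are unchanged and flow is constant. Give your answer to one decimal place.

34.3

PIP = Vt/C + R·V̇ + PEEP (constant-flow equation of motion).
Only the elastic term changes: ΔPIP = ΔVt / C = (575 − 510) / 38.9 = 1.671 cmH2O.
Original PIP = 510/38.9 + 10.0×0.75 + 12 = 32.611 cmH2O; new PIP = 32.611 + (1.671) = 34.282 cmH2O.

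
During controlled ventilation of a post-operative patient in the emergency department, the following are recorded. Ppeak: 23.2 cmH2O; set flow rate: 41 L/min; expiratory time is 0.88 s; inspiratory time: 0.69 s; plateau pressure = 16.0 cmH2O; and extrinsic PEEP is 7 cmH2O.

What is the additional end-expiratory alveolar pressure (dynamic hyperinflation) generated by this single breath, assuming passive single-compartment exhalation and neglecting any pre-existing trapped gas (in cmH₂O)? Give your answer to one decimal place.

Flow: 41 L/min ÷ 60 = 0.6833 L/s.
Vt = flow × Ti = 0.6833 L/s × 0.69 s × 1000 mL/L = 471.48 mL.
R = (PIP − Pplat)/V̇ = (23.2 − 16.0) / 0.6833 = 7.2/0.6833 = 10.537 cmH2O·s/L.
C = Vt/(Pplat − PEEP) = 471.48 / (16.0 − 7) = 471.48/9.0 = 52.387 mL/cmH2O.
τ = R × C = 10.537 × 0.05239 L/cmH2O = 0.552 s.
Fraction remaining = e^(−Te/τ) = e^(−0.88/0.552) = 0.2031; trapped volume = 471.48 × 0.2031 = 95.758 mL.
Additional alveolar pressure from trapping ≈ V_trapped / C = 95.758 / 52.387 = 1.828 cmH2O.

1.8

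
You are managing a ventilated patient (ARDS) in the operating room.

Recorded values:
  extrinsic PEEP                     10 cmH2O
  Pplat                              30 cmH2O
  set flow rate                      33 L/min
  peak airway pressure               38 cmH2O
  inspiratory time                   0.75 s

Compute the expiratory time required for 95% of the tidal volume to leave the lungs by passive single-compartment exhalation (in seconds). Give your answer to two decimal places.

0.90

Flow: 33 L/min ÷ 60 = 0.55 L/s.
Vt = flow × Ti = 0.55 L/s × 0.75 s × 1000 mL/L = 412.5 mL.
R = (PIP − Pplat)/V̇ = (38 − 30) / 0.55 = 8.0/0.55 = 14.545 cmH2O·s/L.
C = Vt/(Pplat − PEEP) = 412.5 / (30 − 10) = 412.5/20.0 = 20.625 mL/cmH2O.
τ = R × C = 14.545 × 0.02063 L/cmH2O = 0.3001 s.
t = −τ·ln(1 − 0.95) = −0.3001·ln(0.05) = 0.899 s.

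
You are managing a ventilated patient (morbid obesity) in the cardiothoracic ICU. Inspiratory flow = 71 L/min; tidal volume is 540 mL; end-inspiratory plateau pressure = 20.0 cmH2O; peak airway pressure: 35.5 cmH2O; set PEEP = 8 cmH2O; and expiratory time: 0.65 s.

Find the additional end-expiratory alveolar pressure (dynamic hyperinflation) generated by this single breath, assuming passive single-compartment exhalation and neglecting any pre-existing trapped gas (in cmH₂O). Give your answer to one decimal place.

4.0

Flow: 71 L/min ÷ 60 = 1.1833 L/s.
R = (PIP − Pplat)/V̇ = (35.5 − 20.0) / 1.1833 = 15.5/1.1833 = 13.099 cmH2O·s/L.
C = Vt/(Pplat − PEEP) = 540.0 / (20.0 − 8) = 540.0/12.0 = 45.0 mL/cmH2O.
τ = R × C = 13.099 × 0.045 L/cmH2O = 0.5895 s.
Fraction remaining = e^(−Te/τ) = e^(−0.65/0.5895) = 0.332; trapped volume = 540.0 × 0.332 = 179.28 mL.
Additional alveolar pressure from trapping ≈ V_trapped / C = 179.28 / 45.0 = 3.984 cmH2O.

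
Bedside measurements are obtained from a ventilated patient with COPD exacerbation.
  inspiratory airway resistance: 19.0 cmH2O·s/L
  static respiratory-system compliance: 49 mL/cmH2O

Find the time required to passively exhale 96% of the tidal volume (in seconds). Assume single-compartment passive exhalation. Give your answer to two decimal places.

τ = R × C = 19.0 × 49 mL/cmH2O = 19.0 × 0.049 L/cmH2O = 0.931 s.
Exhaled fraction f = 1 − e^(−t/τ) → t = −τ·ln(1 − f) = −0.931·ln(0.04) = 2.997 s.

3.00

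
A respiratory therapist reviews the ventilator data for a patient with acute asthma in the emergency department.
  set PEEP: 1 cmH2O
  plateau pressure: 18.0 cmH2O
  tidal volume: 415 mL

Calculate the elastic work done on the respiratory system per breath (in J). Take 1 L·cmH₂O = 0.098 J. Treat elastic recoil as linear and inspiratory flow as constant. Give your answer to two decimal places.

0.35

Elastic work ≈ ½ × (Pplat − PEEP) × Vt = 0.5 × (18.0 − 1) × 0.415 L = 0.5 × 17.0 × 0.415 = 3.528 L·cmH2O.
× 0.098 J/(L·cmH2O) → 0.3457 J.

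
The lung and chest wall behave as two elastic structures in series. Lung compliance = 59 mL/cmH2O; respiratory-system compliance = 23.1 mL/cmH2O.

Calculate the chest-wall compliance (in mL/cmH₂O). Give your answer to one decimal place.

1/Ccw = 1/Crs − 1/CL.
1/Ccw = 1/23.1 − 1/59 = 0.02634.
Ccw = 37.965 mL/cmH2O.

38.0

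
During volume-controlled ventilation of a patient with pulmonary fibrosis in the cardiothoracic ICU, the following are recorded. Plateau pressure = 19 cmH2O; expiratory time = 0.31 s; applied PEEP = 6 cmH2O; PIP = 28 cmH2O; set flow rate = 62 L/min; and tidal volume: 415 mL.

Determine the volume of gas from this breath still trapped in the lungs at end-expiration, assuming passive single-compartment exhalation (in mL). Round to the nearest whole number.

Flow: 62 L/min ÷ 60 = 1.0333 L/s.
R = (PIP − Pplat)/V̇ = (28 − 19) / 1.0333 = 9.0/1.0333 = 8.71 cmH2O·s/L.
C = Vt/(Pplat − PEEP) = 415.0 / (19 − 6) = 415.0/13.0 = 31.923 mL/cmH2O.
τ = R × C = 8.71 × 0.03192 L/cmH2O = 0.278 s.
Fraction remaining = e^(−Te/τ) = e^(−0.31/0.278) = 0.3279.
Trapped volume = 415.0 × 0.3279 = 136.08 mL.

136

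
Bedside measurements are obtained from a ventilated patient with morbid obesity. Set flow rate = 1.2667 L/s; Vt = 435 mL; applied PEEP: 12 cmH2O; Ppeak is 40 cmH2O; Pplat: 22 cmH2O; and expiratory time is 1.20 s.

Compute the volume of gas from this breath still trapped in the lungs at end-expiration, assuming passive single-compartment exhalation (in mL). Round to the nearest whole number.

R = (PIP − Pplat)/V̇ = (40 − 22) / 1.2667 = 18.0/1.2667 = 14.21 cmH2O·s/L.
C = Vt/(Pplat − PEEP) = 435.0 / (22 − 12) = 435.0/10.0 = 43.5 mL/cmH2O.
τ = R × C = 14.21 × 0.0435 L/cmH2O = 0.6181 s.
Fraction remaining = e^(−Te/τ) = e^(−1.20/0.6181) = 0.1435.
Trapped volume = 435.0 × 0.1435 = 62.423 mL.

62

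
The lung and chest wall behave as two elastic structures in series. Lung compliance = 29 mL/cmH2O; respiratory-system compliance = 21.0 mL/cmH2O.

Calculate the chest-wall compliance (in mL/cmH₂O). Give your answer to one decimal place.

76.1

1/Ccw = 1/Crs − 1/CL.
1/Ccw = 1/21.0 − 1/29 = 0.01314.
Ccw = 76.104 mL/cmH2O.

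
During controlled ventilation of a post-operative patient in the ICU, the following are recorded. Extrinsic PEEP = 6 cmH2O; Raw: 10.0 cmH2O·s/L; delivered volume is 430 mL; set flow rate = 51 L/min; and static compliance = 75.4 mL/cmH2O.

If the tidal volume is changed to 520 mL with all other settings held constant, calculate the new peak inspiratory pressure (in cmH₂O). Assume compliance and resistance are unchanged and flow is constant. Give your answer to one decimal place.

Flow: 51 L/min ÷ 60 = 0.85 L/s.
PIP = Vt/C + R·V̇ + PEEP (constant-flow equation of motion).
Only the elastic term changes: ΔPIP = ΔVt / C = (520 − 430) / 75.4 = 1.194 cmH2O.
Original PIP = 430/75.4 + 10.0×0.85 + 6 = 20.203 cmH2O; new PIP = 20.203 + (1.194) = 21.397 cmH2O.

21.4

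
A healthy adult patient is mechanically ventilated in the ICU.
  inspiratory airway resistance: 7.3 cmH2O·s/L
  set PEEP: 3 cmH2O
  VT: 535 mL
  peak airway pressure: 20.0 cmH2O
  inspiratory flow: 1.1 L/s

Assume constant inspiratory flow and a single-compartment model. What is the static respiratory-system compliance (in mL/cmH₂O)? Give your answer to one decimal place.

Equation of motion (constant flow): PIP = Vt/C + R·V̇ + PEEP.
Vt/C = PIP − R·V̇ − PEEP = 20.0 − 7.3×1.1 − 3 = 20.0 − 8.03 − 3 = 8.97 cmH2O.
C = Vt / 8.97 = 535 / 8.97 = 59.643 mL/cmH2O.

59.6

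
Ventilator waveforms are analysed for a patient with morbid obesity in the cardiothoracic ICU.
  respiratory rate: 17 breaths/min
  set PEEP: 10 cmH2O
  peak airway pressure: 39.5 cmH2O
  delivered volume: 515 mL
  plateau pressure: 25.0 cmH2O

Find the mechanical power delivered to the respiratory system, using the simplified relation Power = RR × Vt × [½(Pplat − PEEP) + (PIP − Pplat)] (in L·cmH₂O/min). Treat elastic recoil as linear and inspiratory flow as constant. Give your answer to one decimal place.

Per-breath work = Vt × [½(Pplat−PEEP) + (PIP−Pplat)] = 0.515 × [0.5×15.0 + 14.5] = 0.515 × 22.0 = 11.33 L·cmH2O.
Power = 17 × 11.33 = 192.61 L·cmH2O/min.

192.6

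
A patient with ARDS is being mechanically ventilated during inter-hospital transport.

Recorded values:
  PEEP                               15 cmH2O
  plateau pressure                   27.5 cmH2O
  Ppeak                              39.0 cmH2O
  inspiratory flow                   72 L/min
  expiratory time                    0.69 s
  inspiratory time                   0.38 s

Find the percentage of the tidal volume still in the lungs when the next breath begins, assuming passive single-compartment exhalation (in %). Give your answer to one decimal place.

Flow: 72 L/min ÷ 60 = 1.2 L/s.
Vt = flow × Ti = 1.2 L/s × 0.38 s × 1000 mL/L = 456.0 mL.
R = (PIP − Pplat)/V̇ = (39.0 − 27.5) / 1.2 = 11.5/1.2 = 9.583 cmH2O·s/L.
C = Vt/(Pplat − PEEP) = 456.0 / (27.5 − 15) = 456.0/12.5 = 36.48 mL/cmH2O.
τ = R × C = 9.583 × 0.03648 L/cmH2O = 0.3496 s.
Fraction remaining at end-expiration = e^(−Te/τ) = e^(−0.69/0.3496) = 0.1389 → 13.89%.

13.9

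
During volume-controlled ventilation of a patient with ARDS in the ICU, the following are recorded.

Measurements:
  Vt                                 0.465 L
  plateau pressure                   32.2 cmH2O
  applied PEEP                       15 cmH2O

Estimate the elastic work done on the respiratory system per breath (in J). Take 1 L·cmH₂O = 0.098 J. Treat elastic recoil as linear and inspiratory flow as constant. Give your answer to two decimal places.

Elastic work ≈ ½ × (Pplat − PEEP) × Vt = 0.5 × (32.2 − 15) × 0.465 L = 0.5 × 17.2 × 0.465 = 3.999 L·cmH2O.
× 0.098 J/(L·cmH2O) → 0.3919 J.

0.39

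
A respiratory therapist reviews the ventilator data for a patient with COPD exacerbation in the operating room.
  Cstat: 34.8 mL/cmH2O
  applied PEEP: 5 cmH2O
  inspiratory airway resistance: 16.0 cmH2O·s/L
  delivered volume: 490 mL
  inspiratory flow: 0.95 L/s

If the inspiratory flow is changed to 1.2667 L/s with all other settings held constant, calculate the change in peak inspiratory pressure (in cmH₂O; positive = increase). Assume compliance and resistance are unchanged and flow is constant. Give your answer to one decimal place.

5.1

PIP = Vt/C + R·V̇ + PEEP (constant-flow equation of motion).
Only the resistive term changes: ΔPIP = R × ΔV̇ = 16.0 × (1.2667 − 0.95) = 16.0 × 0.3167 = 5.067 cmH2O.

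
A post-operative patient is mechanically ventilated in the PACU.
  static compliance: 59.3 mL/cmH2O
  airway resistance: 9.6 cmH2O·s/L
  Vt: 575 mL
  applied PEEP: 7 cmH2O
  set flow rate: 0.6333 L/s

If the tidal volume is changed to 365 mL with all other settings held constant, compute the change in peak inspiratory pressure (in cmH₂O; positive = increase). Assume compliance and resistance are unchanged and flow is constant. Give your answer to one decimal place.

PIP = Vt/C + R·V̇ + PEEP (constant-flow equation of motion).
Only the elastic term changes: ΔPIP = ΔVt / C = (365 − 575) / 59.3 = -3.541 cmH2O.

-3.5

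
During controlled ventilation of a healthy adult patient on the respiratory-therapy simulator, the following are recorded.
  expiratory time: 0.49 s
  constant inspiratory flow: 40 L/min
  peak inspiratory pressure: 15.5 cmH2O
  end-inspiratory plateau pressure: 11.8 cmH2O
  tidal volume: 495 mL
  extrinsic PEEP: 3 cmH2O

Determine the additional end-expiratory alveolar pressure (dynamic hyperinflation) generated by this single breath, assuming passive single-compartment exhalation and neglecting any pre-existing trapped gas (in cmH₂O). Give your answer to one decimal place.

1.8

Flow: 40 L/min ÷ 60 = 0.6667 L/s.
R = (PIP − Pplat)/V̇ = (15.5 − 11.8) / 0.6667 = 3.7/0.6667 = 5.55 cmH2O·s/L.
C = Vt/(Pplat − PEEP) = 495.0 / (11.8 − 3) = 495.0/8.8 = 56.25 mL/cmH2O.
τ = R × C = 5.55 × 0.05625 L/cmH2O = 0.3122 s.
Fraction remaining = e^(−Te/τ) = e^(−0.49/0.3122) = 0.2081; trapped volume = 495.0 × 0.2081 = 103.01 mL.
Additional alveolar pressure from trapping ≈ V_trapped / C = 103.01 / 56.25 = 1.831 cmH2O.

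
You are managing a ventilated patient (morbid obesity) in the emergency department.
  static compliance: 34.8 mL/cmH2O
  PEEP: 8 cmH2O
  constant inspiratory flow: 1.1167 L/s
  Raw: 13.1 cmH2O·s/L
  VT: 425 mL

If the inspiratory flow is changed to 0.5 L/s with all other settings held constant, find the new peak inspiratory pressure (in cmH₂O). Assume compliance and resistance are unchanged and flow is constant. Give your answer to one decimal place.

PIP = Vt/C + R·V̇ + PEEP (constant-flow equation of motion).
Only the resistive term changes: ΔPIP = R × ΔV̇ = 13.1 × (0.5 − 1.1167) = 13.1 × -0.6167 = -8.079 cmH2O.
Original PIP = 425/34.8 + 13.1×1.1167 + 8 = 34.841 cmH2O; new PIP = 34.841 + (-8.079) = 26.762 cmH2O.

26.8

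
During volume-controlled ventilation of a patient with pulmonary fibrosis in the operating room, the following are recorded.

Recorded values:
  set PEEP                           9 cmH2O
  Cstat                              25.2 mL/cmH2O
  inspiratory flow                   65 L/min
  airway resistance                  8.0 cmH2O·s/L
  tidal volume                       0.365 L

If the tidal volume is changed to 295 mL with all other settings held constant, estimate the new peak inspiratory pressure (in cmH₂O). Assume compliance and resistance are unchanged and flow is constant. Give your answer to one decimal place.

Flow: 65 L/min ÷ 60 = 1.0833 L/s.
PIP = Vt/C + R·V̇ + PEEP (constant-flow equation of motion).
Only the elastic term changes: ΔPIP = ΔVt / C = (295 − 365) / 25.2 = -2.778 cmH2O.
Original PIP = 365/25.2 + 8.0×1.0833 + 9 = 32.151 cmH2O; new PIP = 32.151 + (-2.778) = 29.373 cmH2O.

29.4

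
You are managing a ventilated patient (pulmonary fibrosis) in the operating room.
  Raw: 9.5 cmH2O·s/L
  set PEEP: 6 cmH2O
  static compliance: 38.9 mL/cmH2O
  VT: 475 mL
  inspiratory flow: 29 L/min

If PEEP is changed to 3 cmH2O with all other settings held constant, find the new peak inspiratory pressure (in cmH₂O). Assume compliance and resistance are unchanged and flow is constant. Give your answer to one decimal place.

19.8

Flow: 29 L/min ÷ 60 = 0.4833 L/s.
PIP = Vt/C + R·V̇ + PEEP (constant-flow equation of motion).
Only the baseline term changes: ΔPIP = ΔPEEP = 3 − 6 = -3.0 cmH2O.
Original PIP = 475/38.9 + 9.5×0.4833 + 6 = 22.802 cmH2O; new PIP = 22.802 + (-3.0) = 19.802 cmH2O.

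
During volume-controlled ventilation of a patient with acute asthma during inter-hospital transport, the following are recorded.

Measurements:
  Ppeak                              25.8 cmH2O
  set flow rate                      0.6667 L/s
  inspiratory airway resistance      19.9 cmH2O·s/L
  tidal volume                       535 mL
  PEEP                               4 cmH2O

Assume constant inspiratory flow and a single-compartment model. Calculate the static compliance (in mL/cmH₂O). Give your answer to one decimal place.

62.7

Equation of motion (constant flow): PIP = Vt/C + R·V̇ + PEEP.
Vt/C = PIP − R·V̇ − PEEP = 25.8 − 19.9×0.6667 − 4 = 25.8 − 13.267 − 4 = 8.533 cmH2O.
C = Vt / 8.533 = 535 / 8.533 = 62.698 mL/cmH2O.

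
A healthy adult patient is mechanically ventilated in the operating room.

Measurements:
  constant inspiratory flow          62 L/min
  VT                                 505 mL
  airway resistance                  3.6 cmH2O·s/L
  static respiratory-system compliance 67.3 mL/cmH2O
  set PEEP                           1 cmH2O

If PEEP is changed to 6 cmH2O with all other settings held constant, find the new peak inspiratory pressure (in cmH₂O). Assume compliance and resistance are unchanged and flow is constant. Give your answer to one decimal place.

Flow: 62 L/min ÷ 60 = 1.0333 L/s.
PIP = Vt/C + R·V̇ + PEEP (constant-flow equation of motion).
Only the baseline term changes: ΔPIP = ΔPEEP = 6 − 1 = 5.0 cmH2O.
Original PIP = 505/67.3 + 3.6×1.0333 + 1 = 12.224 cmH2O; new PIP = 12.224 + (5.0) = 17.224 cmH2O.

17.2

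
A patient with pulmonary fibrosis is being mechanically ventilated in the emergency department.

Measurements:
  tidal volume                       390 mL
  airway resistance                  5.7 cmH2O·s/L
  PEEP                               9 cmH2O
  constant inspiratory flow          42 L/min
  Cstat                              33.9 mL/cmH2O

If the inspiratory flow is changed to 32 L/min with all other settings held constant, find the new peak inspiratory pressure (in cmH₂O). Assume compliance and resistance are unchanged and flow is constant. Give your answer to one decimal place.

23.5

Flow: 42 L/min ÷ 60 = 0.7 L/s.
New flow: 32 L/min ÷ 60 = 0.5333 L/s.
PIP = Vt/C + R·V̇ + PEEP (constant-flow equation of motion).
Only the resistive term changes: ΔPIP = R × ΔV̇ = 5.7 × (0.5333 − 0.7) = 5.7 × -0.1667 = -0.9502 cmH2O.
Original PIP = 390/33.9 + 5.7×0.7 + 9 = 24.494 cmH2O; new PIP = 24.494 + (-0.9502) = 23.544 cmH2O.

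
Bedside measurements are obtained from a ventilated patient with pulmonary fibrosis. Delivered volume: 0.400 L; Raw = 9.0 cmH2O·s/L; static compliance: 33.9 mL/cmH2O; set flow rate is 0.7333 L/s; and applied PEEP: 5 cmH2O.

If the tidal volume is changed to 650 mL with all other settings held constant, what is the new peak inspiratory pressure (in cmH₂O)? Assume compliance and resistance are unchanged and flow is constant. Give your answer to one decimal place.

30.8

PIP = Vt/C + R·V̇ + PEEP (constant-flow equation of motion).
Only the elastic term changes: ΔPIP = ΔVt / C = (650 − 400) / 33.9 = 7.375 cmH2O.
Original PIP = 400/33.9 + 9.0×0.7333 + 5 = 23.399 cmH2O; new PIP = 23.399 + (7.375) = 30.774 cmH2O.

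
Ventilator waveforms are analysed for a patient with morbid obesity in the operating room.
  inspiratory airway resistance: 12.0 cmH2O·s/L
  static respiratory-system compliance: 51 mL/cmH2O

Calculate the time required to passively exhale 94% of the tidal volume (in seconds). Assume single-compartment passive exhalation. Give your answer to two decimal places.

1.72

τ = R × C = 12.0 × 51 mL/cmH2O = 12.0 × 0.051 L/cmH2O = 0.612 s.
Exhaled fraction f = 1 − e^(−t/τ) → t = −τ·ln(1 − f) = −0.612·ln(0.06) = 1.722 s.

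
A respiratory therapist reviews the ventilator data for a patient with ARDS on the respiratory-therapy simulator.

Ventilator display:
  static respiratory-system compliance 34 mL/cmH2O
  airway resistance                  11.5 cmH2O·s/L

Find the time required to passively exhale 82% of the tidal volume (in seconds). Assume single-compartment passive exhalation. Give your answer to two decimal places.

0.67

τ = R × C = 11.5 × 34 mL/cmH2O = 11.5 × 0.034 L/cmH2O = 0.391 s.
Exhaled fraction f = 1 − e^(−t/τ) → t = −τ·ln(1 − f) = −0.391·ln(0.18) = 0.6705 s.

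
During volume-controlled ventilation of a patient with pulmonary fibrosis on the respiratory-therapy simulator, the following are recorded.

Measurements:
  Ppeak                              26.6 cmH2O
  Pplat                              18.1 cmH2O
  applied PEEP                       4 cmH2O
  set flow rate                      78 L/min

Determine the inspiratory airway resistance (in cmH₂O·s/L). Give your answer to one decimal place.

Flow: 78 L/min ÷ 60 = 1.3 L/s.
Raw = (PIP − Pplat) / flow = (26.6 − 18.1) / 1.3 = 8.5 / 1.3 = 6.538 cmH2O·s/L.

6.5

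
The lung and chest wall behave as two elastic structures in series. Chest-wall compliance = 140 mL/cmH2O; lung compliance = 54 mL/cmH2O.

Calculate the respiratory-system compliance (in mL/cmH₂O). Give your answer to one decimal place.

Lung and chest wall are elastances in series: 1/Crs = 1/CL + 1/Ccw.
1/Crs = 1/54 + 1/140 = 0.02566.
Crs = 38.971 mL/cmH2O.

39.0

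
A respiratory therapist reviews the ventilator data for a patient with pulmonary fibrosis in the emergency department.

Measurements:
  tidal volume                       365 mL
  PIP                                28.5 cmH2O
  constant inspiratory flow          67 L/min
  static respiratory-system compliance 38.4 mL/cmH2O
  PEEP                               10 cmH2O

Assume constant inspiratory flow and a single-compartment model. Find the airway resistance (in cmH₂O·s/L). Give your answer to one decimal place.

Flow: 67 L/min ÷ 60 = 1.1167 L/s.
Equation of motion (constant flow): PIP = Vt/C + R·V̇ + PEEP.
R·V̇ = PIP − Vt/C − PEEP = 28.5 − 365/38.4 − 10 = 28.5 − 9.505 − 10 = 8.995 cmH2O.
R = 8.995 / 1.1167 = 8.055 cmH2O·s/L.

8.1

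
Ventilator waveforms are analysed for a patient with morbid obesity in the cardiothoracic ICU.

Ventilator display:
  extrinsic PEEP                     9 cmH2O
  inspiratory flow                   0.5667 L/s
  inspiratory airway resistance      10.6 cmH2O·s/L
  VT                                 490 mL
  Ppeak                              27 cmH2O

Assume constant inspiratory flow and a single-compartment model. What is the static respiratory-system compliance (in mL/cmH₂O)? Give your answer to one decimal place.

Equation of motion (constant flow): PIP = Vt/C + R·V̇ + PEEP.
Vt/C = PIP − R·V̇ − PEEP = 27 − 10.6×0.5667 − 9 = 27 − 6.007 − 9 = 11.993 cmH2O.
C = Vt / 11.993 = 490 / 11.993 = 40.857 mL/cmH2O.

40.9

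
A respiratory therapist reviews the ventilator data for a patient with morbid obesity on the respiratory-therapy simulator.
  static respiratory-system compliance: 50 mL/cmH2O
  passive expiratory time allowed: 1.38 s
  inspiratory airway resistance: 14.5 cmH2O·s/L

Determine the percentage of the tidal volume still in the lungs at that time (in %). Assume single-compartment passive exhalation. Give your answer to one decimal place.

14.9

τ = R × C = 14.5 × 50 mL/cmH2O = 14.5 × 0.050 L/cmH2O = 0.725 s.
Passive exhalation: V(t)/V₀ = e^(−t/τ) = e^(−1.38/0.725) = 0.1491.
Fraction remaining = 0.1491 → 14.91%.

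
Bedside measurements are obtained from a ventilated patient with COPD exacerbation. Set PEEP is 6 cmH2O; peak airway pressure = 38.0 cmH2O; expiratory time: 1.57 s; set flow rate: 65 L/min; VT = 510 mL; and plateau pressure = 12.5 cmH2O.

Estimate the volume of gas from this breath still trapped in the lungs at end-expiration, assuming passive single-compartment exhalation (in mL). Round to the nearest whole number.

Flow: 65 L/min ÷ 60 = 1.0833 L/s.
R = (PIP − Pplat)/V̇ = (38.0 − 12.5) / 1.0833 = 25.5/1.0833 = 23.539 cmH2O·s/L.
C = Vt/(Pplat − PEEP) = 510.0 / (12.5 − 6) = 510.0/6.5 = 78.462 mL/cmH2O.
τ = R × C = 23.539 × 0.07846 L/cmH2O = 1.847 s.
Fraction remaining = e^(−Te/τ) = e^(−1.57/1.847) = 0.4274.
Trapped volume = 510.0 × 0.4274 = 217.97 mL.

218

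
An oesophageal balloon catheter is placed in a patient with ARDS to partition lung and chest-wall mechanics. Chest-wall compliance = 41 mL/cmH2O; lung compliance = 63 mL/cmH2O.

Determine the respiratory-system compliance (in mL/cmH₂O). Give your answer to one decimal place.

24.8

Lung and chest wall are elastances in series: 1/Crs = 1/CL + 1/Ccw.
1/Crs = 1/63 + 1/41 = 0.04026.
Crs = 24.839 mL/cmH2O.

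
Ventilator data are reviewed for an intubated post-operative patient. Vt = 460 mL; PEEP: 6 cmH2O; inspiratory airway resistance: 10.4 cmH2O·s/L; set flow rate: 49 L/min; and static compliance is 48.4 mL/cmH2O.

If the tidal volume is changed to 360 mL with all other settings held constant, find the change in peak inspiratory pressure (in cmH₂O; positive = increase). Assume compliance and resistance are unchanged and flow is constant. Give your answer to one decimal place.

PIP = Vt/C + R·V̇ + PEEP (constant-flow equation of motion).
Only the elastic term changes: ΔPIP = ΔVt / C = (360 − 460) / 48.4 = -2.066 cmH2O.

-2.1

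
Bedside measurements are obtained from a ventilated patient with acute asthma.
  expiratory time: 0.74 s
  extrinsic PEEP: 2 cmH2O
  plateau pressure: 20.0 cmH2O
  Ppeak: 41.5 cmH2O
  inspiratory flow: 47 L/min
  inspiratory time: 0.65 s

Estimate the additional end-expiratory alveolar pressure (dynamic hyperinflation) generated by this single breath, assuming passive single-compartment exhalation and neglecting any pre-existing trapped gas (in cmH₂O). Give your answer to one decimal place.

Flow: 47 L/min ÷ 60 = 0.7833 L/s.
Vt = flow × Ti = 0.7833 L/s × 0.65 s × 1000 mL/L = 509.15 mL.
R = (PIP − Pplat)/V̇ = (41.5 − 20.0) / 0.7833 = 21.5/0.7833 = 27.448 cmH2O·s/L.
C = Vt/(Pplat − PEEP) = 509.15 / (20.0 − 2) = 509.15/18.0 = 28.286 mL/cmH2O.
τ = R × C = 27.448 × 0.02829 L/cmH2O = 0.7765 s.
Fraction remaining = e^(−Te/τ) = e^(−0.74/0.7765) = 0.3856; trapped volume = 509.15 × 0.3856 = 196.33 mL.
Additional alveolar pressure from trapping ≈ V_trapped / C = 196.33 / 28.286 = 6.941 cmH2O.

6.9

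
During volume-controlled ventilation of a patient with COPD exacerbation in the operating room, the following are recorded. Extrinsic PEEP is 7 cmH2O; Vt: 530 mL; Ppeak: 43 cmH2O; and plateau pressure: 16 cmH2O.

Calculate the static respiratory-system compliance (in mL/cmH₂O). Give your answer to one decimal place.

Cstat = Vt / (Pplat − PEEP) = 530 / (16 − 7) = 530 / 9.0 = 58.889 mL/cmH2O.

58.9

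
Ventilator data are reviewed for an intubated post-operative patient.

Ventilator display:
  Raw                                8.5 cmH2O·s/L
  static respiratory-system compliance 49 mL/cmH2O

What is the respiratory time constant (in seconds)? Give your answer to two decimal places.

τ = R × C = 8.5 × 49 mL/cmH2O = 8.5 × 0.049 L/cmH2O = 0.4165 s.

0.42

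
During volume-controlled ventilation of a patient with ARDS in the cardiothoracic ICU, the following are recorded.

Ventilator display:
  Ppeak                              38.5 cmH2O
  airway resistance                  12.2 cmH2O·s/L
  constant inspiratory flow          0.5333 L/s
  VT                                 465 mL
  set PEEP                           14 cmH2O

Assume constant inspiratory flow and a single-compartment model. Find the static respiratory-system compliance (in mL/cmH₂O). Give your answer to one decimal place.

Equation of motion (constant flow): PIP = Vt/C + R·V̇ + PEEP.
Vt/C = PIP − R·V̇ − PEEP = 38.5 − 12.2×0.5333 − 14 = 38.5 − 6.506 − 14 = 17.994 cmH2O.
C = Vt / 17.994 = 465 / 17.994 = 25.842 mL/cmH2O.

25.8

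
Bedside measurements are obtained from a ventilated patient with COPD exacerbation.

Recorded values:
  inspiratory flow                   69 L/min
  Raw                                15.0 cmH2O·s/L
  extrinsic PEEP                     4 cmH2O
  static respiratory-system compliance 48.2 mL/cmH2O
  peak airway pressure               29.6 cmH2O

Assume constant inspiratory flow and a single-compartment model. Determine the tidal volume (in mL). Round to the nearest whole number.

402

Flow: 69 L/min ÷ 60 = 1.15 L/s.
Equation of motion (constant flow): PIP = Vt/C + R·V̇ + PEEP.
Vt/C = PIP − R·V̇ − PEEP = 29.6 − 17.25 − 4 = 8.35 cmH2O.
Vt = C × 8.35 = 48.2 × 8.35 = 402.47 mL.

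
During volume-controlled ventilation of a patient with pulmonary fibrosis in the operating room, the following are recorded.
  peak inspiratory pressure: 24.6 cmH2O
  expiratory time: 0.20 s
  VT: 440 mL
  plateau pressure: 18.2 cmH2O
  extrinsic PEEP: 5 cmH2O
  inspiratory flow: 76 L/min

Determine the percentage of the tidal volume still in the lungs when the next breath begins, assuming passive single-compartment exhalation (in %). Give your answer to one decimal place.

Flow: 76 L/min ÷ 60 = 1.2667 L/s.
R = (PIP − Pplat)/V̇ = (24.6 − 18.2) / 1.2667 = 6.4/1.2667 = 5.052 cmH2O·s/L.
C = Vt/(Pplat − PEEP) = 440.0 / (18.2 − 5) = 440.0/13.2 = 33.333 mL/cmH2O.
τ = R × C = 5.052 × 0.03333 L/cmH2O = 0.1684 s.
Fraction remaining at end-expiration = e^(−Te/τ) = e^(−0.20/0.1684) = 0.3049 → 30.49%.

30.5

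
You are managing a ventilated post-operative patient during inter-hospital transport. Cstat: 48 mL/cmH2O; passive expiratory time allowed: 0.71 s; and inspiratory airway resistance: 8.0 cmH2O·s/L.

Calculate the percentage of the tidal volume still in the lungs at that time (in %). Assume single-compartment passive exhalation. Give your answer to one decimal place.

τ = R × C = 8.0 × 48 mL/cmH2O = 8.0 × 0.048 L/cmH2O = 0.384 s.
Passive exhalation: V(t)/V₀ = e^(−t/τ) = e^(−0.71/0.384) = 0.1574.
Fraction remaining = 0.1574 → 15.74%.

15.7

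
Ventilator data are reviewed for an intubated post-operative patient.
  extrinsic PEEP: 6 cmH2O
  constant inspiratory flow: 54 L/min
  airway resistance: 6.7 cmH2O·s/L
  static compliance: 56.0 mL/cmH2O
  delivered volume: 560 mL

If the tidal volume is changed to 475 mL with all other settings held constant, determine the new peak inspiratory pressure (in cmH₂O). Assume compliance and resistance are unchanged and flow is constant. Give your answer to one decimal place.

20.5

Flow: 54 L/min ÷ 60 = 0.9 L/s.
PIP = Vt/C + R·V̇ + PEEP (constant-flow equation of motion).
Only the elastic term changes: ΔPIP = ΔVt / C = (475 − 560) / 56.0 = -1.518 cmH2O.
Original PIP = 560/56.0 + 6.7×0.9 + 6 = 22.03 cmH2O; new PIP = 22.03 + (-1.518) = 20.512 cmH2O.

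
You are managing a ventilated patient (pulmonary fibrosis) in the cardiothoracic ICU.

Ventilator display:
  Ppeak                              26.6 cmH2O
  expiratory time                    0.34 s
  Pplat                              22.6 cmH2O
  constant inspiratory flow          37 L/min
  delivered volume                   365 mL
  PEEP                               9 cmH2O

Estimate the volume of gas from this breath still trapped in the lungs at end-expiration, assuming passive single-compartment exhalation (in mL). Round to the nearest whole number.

Flow: 37 L/min ÷ 60 = 0.6167 L/s.
R = (PIP − Pplat)/V̇ = (26.6 − 22.6) / 0.6167 = 4.0/0.6167 = 6.486 cmH2O·s/L.
C = Vt/(Pplat − PEEP) = 365.0 / (22.6 − 9) = 365.0/13.6 = 26.838 mL/cmH2O.
τ = R × C = 6.486 × 0.02684 L/cmH2O = 0.1741 s.
Fraction remaining = e^(−Te/τ) = e^(−0.34/0.1741) = 0.1419.
Trapped volume = 365.0 × 0.1419 = 51.794 mL.

52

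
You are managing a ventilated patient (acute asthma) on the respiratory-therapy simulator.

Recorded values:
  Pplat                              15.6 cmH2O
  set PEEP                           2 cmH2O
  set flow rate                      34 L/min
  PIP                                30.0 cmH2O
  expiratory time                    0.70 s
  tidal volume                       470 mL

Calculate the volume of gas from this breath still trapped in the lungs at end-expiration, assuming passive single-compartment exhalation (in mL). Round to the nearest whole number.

Flow: 34 L/min ÷ 60 = 0.5667 L/s.
R = (PIP − Pplat)/V̇ = (30.0 − 15.6) / 0.5667 = 14.4/0.5667 = 25.41 cmH2O·s/L.
C = Vt/(Pplat − PEEP) = 470.0 / (15.6 − 2) = 470.0/13.6 = 34.559 mL/cmH2O.
τ = R × C = 25.41 × 0.03456 L/cmH2O = 0.8782 s.
Fraction remaining = e^(−Te/τ) = e^(−0.70/0.8782) = 0.4506.
Trapped volume = 470.0 × 0.4506 = 211.78 mL.

212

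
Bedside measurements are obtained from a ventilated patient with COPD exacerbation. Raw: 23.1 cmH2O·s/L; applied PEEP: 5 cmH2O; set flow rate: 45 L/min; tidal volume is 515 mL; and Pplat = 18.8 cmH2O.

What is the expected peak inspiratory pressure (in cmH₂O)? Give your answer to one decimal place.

36.1

Flow: 45 L/min ÷ 60 = 0.75 L/s.
PIP = Pplat + Raw × flow = 18.8 + 23.1 × 0.75 = 18.8 + 17.325 = 36.125 cmH2O.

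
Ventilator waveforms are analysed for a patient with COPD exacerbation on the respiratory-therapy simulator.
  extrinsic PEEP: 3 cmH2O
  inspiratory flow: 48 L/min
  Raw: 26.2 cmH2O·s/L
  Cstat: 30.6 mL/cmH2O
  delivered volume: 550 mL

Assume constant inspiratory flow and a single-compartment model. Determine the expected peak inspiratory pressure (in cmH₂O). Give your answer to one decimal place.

Flow: 48 L/min ÷ 60 = 0.8 L/s.
Equation of motion (constant flow): PIP = Vt/C + R·V̇ + PEEP.
PIP = 550/30.6 + 26.2×0.8 + 3 = 17.974 + 20.96 + 3 = 41.934 cmH2O.

41.9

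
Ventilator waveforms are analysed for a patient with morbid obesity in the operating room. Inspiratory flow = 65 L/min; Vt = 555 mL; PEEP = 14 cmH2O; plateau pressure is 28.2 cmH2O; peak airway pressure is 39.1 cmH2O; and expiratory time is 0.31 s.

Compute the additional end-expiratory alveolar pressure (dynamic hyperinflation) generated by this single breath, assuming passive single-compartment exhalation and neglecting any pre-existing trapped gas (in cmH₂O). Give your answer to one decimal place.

6.5

Flow: 65 L/min ÷ 60 = 1.0833 L/s.
R = (PIP − Pplat)/V̇ = (39.1 − 28.2) / 1.0833 = 10.9/1.0833 = 10.062 cmH2O·s/L.
C = Vt/(Pplat − PEEP) = 555.0 / (28.2 − 14) = 555.0/14.2 = 39.085 mL/cmH2O.
τ = R × C = 10.062 × 0.03909 L/cmH2O = 0.3933 s.
Fraction remaining = e^(−Te/τ) = e^(−0.31/0.3933) = 0.4547; trapped volume = 555.0 × 0.4547 = 252.36 mL.
Additional alveolar pressure from trapping ≈ V_trapped / C = 252.36 / 39.085 = 6.457 cmH2O.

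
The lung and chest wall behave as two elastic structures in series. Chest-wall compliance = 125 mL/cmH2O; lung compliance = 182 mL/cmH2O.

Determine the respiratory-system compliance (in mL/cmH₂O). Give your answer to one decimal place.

74.1

Lung and chest wall are elastances in series: 1/Crs = 1/CL + 1/Ccw.
1/Crs = 1/182 + 1/125 = 0.01349.
Crs = 74.129 mL/cmH2O.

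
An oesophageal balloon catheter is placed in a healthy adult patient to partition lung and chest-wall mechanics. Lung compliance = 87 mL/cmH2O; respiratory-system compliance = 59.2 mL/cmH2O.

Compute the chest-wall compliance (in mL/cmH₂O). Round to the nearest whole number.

1/Ccw = 1/Crs − 1/CL.
1/Ccw = 1/59.2 − 1/87 = 0.005398.
Ccw = 185.25 mL/cmH2O.

185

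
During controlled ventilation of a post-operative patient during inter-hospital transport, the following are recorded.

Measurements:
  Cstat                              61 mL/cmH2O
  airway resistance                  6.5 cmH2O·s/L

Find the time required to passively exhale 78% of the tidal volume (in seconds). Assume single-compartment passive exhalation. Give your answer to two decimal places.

0.60

τ = R × C = 6.5 × 61 mL/cmH2O = 6.5 × 0.061 L/cmH2O = 0.3965 s.
Exhaled fraction f = 1 − e^(−t/τ) → t = −τ·ln(1 − f) = −0.3965·ln(0.22) = 0.6004 s.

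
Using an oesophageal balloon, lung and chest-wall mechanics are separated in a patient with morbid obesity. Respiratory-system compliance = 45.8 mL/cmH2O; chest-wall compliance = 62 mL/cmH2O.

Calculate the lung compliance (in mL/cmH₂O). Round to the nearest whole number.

1/CL = 1/Crs − 1/Ccw.
1/CL = 1/45.8 − 1/62 = 0.005705.
CL = 175.28 mL/cmH2O.

175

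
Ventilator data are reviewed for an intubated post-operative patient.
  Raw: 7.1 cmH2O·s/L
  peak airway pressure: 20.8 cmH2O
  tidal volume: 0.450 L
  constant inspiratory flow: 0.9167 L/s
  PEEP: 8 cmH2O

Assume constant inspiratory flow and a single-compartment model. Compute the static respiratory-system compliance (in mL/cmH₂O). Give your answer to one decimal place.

Equation of motion (constant flow): PIP = Vt/C + R·V̇ + PEEP.
Vt/C = PIP − R·V̇ − PEEP = 20.8 − 7.1×0.9167 − 8 = 20.8 − 6.509 − 8 = 6.291 cmH2O.
C = Vt / 6.291 = 450 / 6.291 = 71.531 mL/cmH2O.

71.5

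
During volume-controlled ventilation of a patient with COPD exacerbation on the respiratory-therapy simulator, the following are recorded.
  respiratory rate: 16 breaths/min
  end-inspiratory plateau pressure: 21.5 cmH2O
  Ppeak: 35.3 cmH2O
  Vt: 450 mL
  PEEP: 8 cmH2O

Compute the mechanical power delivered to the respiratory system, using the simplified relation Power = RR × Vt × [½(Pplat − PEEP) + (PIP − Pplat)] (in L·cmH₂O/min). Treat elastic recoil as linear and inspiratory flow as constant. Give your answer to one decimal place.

Per-breath work = Vt × [½(Pplat−PEEP) + (PIP−Pplat)] = 0.450 × [0.5×13.5 + 13.8] = 0.450 × 20.55 = 9.248 L·cmH2O.
Power = 16 × 9.248 = 147.97 L·cmH2O/min.

148.0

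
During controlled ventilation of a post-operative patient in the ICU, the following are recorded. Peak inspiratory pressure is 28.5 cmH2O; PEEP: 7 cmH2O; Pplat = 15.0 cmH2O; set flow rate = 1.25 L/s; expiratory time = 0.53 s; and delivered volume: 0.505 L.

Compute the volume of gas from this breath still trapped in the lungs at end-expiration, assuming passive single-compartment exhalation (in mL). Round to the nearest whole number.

R = (PIP − Pplat)/V̇ = (28.5 − 15.0) / 1.25 = 13.5/1.25 = 10.8 cmH2O·s/L.
C = Vt/(Pplat − PEEP) = 505.0 / (15.0 − 7) = 505.0/8.0 = 63.125 mL/cmH2O.
τ = R × C = 10.8 × 0.06313 L/cmH2O = 0.6818 s.
Fraction remaining = e^(−Te/τ) = e^(−0.53/0.6818) = 0.4596.
Trapped volume = 505.0 × 0.4596 = 232.1 mL.

232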